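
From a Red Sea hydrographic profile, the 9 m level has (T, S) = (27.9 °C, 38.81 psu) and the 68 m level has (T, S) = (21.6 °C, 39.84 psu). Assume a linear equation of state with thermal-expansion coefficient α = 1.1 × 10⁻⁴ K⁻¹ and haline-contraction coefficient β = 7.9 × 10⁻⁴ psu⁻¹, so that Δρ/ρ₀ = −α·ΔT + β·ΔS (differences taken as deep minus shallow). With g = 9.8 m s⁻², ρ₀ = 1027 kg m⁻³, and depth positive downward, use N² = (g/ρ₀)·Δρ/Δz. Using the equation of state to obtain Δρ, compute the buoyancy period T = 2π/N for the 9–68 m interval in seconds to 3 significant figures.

397 s

ΔT = -6.3 K, ΔS = +1.03 psu (deep − shallow).
Δρ/ρ₀ = −αΔT + βΔS = 6.93 × 10⁻⁴ + 8.137 × 10⁻⁴ = 1.5067 × 10⁻³, so Δρ ≈ 1.547 kg m⁻³.
N² = (g/ρ₀)·Δρ/Δz = g·(Δρ/ρ₀)/Δz = 9.8 × 1.5067 × 10⁻³ / 59 = 2.5027 × 10⁻⁴ s⁻².
N = √(2.5027 × 10⁻⁴) = 0.015820 rad s⁻¹ → T = 2π/N = 397.17 s ≈ 397 s.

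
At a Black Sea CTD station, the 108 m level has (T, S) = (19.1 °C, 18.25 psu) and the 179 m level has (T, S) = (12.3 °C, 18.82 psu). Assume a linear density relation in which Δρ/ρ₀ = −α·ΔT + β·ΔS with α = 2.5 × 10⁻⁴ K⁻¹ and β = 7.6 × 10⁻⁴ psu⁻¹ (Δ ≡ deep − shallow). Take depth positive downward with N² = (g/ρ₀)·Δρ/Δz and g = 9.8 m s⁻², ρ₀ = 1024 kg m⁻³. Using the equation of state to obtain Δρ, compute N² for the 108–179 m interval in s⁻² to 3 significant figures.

ΔT = -6.8 K, ΔS = +0.57 psu (deep − shallow).
Δρ/ρ₀ = −αΔT + βΔS = 1.70 × 10⁻³ + 4.332 × 10⁻⁴ = 2.1332 × 10⁻³, so Δρ ≈ 2.184 kg m⁻³.
N² = (g/ρ₀)·Δρ/Δz = g·(Δρ/ρ₀)/Δz = 9.8 × 2.1332 × 10⁻³ / 71 = 2.9444 × 10⁻⁴ s⁻² ≈ 2.94 × 10⁻⁴ s⁻².

2.94 × 10⁻⁴ s⁻²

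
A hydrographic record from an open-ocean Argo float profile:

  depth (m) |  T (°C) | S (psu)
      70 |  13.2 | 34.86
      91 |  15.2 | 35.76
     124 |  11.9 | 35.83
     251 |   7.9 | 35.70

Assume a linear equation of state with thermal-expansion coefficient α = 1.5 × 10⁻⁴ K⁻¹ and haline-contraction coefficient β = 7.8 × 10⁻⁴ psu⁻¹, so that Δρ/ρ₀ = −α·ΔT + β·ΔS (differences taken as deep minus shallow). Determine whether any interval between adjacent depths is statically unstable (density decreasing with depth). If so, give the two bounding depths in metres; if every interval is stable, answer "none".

none

Evaluate Δρ/ρ₀ = −αΔT + βΔS across each adjacent pair:
  70–91 m: −αΔT+βΔS = −(1.5 × 10⁻⁴)(+2.0)+(7.8 × 10⁻⁴)(+0.90) = 4.0 × 10⁻⁴ → stable
  91–124 m: −αΔT+βΔS = −(1.5 × 10⁻⁴)(-3.3)+(7.8 × 10⁻⁴)(+0.07) = 5.5 × 10⁻⁴ → stable
  124–251 m: −αΔT+βΔS = −(1.5 × 10⁻⁴)(-4.0)+(7.8 × 10⁻⁴)(-0.13) = 5.0 × 10⁻⁴ → stable
Every interval has Δρ > 0: the column is stably stratified throughout.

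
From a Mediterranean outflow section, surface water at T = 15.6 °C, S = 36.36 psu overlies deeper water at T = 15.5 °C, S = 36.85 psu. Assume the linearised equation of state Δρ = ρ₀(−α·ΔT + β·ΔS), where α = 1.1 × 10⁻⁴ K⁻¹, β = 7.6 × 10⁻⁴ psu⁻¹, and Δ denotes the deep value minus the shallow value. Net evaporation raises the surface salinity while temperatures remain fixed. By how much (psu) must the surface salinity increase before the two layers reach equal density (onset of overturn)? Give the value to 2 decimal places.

0.50 psu

Neutral buoyancy requires −α(T_deep − T_surf) + β(S_deep − S_surf′) = 0.
S_surf′ = S_deep − (α/β)·ΔT = 36.85 − (1.1 × 10⁻⁴/7.6 × 10⁻⁴)·(-0.1) = 36.8645 psu.
Increase required: 36.8645 − 36.36 = 0.5045 psu.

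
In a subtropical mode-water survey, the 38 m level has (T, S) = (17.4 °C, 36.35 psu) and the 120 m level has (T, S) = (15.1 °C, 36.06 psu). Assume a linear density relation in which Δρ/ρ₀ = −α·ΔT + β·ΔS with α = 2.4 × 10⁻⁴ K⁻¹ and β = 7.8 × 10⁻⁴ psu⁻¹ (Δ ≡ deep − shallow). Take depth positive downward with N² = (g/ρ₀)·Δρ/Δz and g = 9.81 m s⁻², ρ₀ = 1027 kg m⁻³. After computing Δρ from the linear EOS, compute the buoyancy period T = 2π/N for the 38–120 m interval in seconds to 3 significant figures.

ΔT = -2.3 K, ΔS = -0.29 psu (deep − shallow).
Δρ/ρ₀ = −αΔT + βΔS = 5.52 × 10⁻⁴ − 2.262 × 10⁻⁴ = 3.258 × 10⁻⁴, so Δρ ≈ 0.3346 kg m⁻³.
N² = (g/ρ₀)·Δρ/Δz = g·(Δρ/ρ₀)/Δz = 9.81 × 3.258 × 10⁻⁴ / 82 = 3.8977 × 10⁻⁵ s⁻².
N = √(3.8977 × 10⁻⁵) = 6.2432 × 10⁻³ rad s⁻¹ → T = 2π/N = 1.0064 × 10³ s ≈ 1.01 × 10³ s.

1.01 × 10³ s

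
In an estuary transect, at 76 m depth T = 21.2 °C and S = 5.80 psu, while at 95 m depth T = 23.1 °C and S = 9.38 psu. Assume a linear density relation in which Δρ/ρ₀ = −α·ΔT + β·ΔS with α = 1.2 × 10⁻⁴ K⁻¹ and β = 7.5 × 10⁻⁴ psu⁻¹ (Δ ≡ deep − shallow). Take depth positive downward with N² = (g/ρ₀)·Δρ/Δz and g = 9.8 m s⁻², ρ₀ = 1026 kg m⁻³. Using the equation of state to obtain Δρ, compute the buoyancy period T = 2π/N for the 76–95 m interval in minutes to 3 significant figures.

2.94 min

ΔT = +1.9 K, ΔS = +3.58 psu (deep − shallow).
Δρ/ρ₀ = −αΔT + βΔS = -2.28 × 10⁻⁴ + 2.685 × 10⁻³ = 2.457 × 10⁻³, so Δρ ≈ 2.521 kg m⁻³.
N² = (g/ρ₀)·Δρ/Δz = g·(Δρ/ρ₀)/Δz = 9.8 × 2.457 × 10⁻³ / 19 = 1.2673 × 10⁻³ s⁻².
N = √(1.2673 × 10⁻³) = 0.035599 rad s⁻¹ → T = 2π/N = 176.50 s = 2.9417 min ≈ 2.94 min.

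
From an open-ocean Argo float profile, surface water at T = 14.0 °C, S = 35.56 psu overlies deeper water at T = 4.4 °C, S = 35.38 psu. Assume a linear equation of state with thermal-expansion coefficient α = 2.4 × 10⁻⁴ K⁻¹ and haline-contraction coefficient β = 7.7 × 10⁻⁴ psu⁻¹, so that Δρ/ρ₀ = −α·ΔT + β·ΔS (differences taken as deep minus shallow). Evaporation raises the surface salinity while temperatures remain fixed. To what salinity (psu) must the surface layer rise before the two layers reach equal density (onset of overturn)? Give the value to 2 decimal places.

38.37 psu

Neutral buoyancy requires −α(T_deep − T_surf) + β(S_deep − S_surf′) = 0.
S_surf′ = S_deep − (α/β)·ΔT = 35.38 − (2.4 × 10⁻⁴/7.7 × 10⁻⁴)·(-9.6) = 38.3722 psu.
Increase required: 38.3722 − 35.56 = 2.8122 psu.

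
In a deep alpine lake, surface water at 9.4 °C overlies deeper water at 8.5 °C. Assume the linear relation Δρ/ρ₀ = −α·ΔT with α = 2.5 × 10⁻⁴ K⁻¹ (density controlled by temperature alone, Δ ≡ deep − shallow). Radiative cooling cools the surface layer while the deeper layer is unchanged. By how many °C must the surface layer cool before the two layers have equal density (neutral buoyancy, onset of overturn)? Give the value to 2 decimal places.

0.90 °C

With temperature the only control, equal density requires T_surf′ = T_deep.
T_surf′ = 8.5 °C.
Cooling required: 9.4 − 8.5 = 0.90 °C.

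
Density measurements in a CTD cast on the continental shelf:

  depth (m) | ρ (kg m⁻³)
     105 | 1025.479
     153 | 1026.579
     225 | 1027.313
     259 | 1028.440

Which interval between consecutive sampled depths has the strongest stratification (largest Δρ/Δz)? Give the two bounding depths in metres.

Compute the density gradient over each adjacent pair:
  105–153 m: Δρ/Δz = 1.100/48 = 0.023 kg m⁻⁴
  153–225 m: Δρ/Δz = 0.734/72 = 0.010 kg m⁻⁴
  225–259 m: Δρ/Δz = 1.127/34 = 0.033 kg m⁻⁴
The largest gradient is in the 225–259 m interval — the pycnocline.

225–259 m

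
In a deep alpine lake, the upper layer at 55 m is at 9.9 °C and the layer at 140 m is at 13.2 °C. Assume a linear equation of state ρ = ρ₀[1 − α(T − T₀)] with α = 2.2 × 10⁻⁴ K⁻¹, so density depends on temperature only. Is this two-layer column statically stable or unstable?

ΔT = 13.2 − 9.9 = +3.3 K, so Δρ/ρ₀ = −αΔT = -7.26 × 10⁻⁴.
Δρ/ρ₀ < 0, so Δρ < 0: deeper water is lighter → statically unstable; the column would overturn.

unstable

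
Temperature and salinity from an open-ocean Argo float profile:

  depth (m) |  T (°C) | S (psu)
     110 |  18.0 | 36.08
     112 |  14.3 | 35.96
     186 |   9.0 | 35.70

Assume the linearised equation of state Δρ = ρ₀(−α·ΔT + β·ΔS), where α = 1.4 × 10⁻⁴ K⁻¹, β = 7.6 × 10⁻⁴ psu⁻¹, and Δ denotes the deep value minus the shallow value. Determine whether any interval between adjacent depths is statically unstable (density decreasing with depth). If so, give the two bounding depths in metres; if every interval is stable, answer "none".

none

Evaluate Δρ/ρ₀ = −αΔT + βΔS across each adjacent pair:
  110–112 m: −αΔT+βΔS = −(1.4 × 10⁻⁴)(-3.7)+(7.6 × 10⁻⁴)(-0.12) = 4.3 × 10⁻⁴ → stable
  112–186 m: −αΔT+βΔS = −(1.4 × 10⁻⁴)(-5.3)+(7.6 × 10⁻⁴)(-0.26) = 5.4 × 10⁻⁴ → stable
Every interval has Δρ > 0: the column is stably stratified throughout.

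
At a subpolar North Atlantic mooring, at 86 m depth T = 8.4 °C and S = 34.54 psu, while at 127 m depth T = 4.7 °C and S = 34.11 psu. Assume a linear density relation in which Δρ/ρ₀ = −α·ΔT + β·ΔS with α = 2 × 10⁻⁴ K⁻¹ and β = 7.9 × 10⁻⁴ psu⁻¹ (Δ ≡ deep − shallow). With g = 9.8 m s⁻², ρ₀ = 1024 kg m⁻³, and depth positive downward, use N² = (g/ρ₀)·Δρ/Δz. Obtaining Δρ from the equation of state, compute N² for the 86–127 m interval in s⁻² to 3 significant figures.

9.57 × 10⁻⁵ s⁻²

ΔT = -3.7 K, ΔS = -0.43 psu (deep − shallow).
Δρ/ρ₀ = −αΔT + βΔS = 7.40 × 10⁻⁴ − 3.397 × 10⁻⁴ = 4.003 × 10⁻⁴, so Δρ ≈ 0.4099 kg m⁻³.
N² = (g/ρ₀)·Δρ/Δz = g·(Δρ/ρ₀)/Δz = 9.8 × 4.003 × 10⁻⁴ / 41 = 9.5681 × 10⁻⁵ s⁻² ≈ 9.57 × 10⁻⁵ s⁻².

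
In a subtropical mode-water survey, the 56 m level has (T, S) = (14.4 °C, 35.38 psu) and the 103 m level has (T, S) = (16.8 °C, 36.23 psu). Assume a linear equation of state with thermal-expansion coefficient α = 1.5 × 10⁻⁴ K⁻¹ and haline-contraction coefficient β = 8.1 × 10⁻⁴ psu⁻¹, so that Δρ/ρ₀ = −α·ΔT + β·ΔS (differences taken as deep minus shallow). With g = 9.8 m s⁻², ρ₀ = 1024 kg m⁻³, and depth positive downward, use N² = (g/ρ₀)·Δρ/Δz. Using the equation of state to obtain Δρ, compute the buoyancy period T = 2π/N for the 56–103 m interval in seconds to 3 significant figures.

ΔT = +2.4 K, ΔS = +0.85 psu (deep − shallow).
Δρ/ρ₀ = −αΔT + βΔS = -3.60 × 10⁻⁴ + 6.885 × 10⁻⁴ = 3.285 × 10⁻⁴, so Δρ ≈ 0.3364 kg m⁻³.
N² = (g/ρ₀)·Δρ/Δz = g·(Δρ/ρ₀)/Δz = 9.8 × 3.285 × 10⁻⁴ / 47 = 6.8496 × 10⁻⁵ s⁻².
N = √(6.8496 × 10⁻⁵) = 8.2762 × 10⁻³ rad s⁻¹ → T = 2π/N = 759.19 s ≈ 759 s.

759 s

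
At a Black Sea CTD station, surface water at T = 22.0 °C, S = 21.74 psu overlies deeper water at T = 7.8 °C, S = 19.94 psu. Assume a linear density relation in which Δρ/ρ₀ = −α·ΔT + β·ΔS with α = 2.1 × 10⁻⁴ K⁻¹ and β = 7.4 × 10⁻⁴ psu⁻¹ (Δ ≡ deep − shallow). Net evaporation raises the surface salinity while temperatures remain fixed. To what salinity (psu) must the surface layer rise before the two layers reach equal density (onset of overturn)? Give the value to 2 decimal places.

23.97 psu

Neutral buoyancy requires −α(T_deep − T_surf) + β(S_deep − S_surf′) = 0.
S_surf′ = S_deep − (α/β)·ΔT = 19.94 − (2.1 × 10⁻⁴/7.4 × 10⁻⁴)·(-14.2) = 23.9697 psu.
Increase required: 23.9697 − 21.74 = 2.2297 psu.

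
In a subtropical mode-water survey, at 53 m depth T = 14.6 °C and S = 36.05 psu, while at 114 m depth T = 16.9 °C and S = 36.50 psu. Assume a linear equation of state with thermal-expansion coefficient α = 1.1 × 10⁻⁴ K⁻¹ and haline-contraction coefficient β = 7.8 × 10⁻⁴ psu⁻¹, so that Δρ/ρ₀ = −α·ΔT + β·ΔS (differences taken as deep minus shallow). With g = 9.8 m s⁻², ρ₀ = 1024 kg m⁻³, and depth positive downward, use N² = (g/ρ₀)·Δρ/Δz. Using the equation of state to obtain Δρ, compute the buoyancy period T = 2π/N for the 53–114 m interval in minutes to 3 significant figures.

26.4 min

ΔT = +2.3 K, ΔS = +0.45 psu (deep − shallow).
Δρ/ρ₀ = −αΔT + βΔS = -2.53 × 10⁻⁴ + 3.51 × 10⁻⁴ = 9.80 × 10⁻⁵, so Δρ ≈ 0.1004 kg m⁻³.
N² = (g/ρ₀)·Δρ/Δz = g·(Δρ/ρ₀)/Δz = 9.8 × 9.80 × 10⁻⁵ / 61 = 1.5744 × 10⁻⁵ s⁻².
N = √(1.5744 × 10⁻⁵) = 3.9679 × 10⁻³ rad s⁻¹ → T = 2π/N = 1.5835 × 10³ s = 26.392 min ≈ 26.4 min.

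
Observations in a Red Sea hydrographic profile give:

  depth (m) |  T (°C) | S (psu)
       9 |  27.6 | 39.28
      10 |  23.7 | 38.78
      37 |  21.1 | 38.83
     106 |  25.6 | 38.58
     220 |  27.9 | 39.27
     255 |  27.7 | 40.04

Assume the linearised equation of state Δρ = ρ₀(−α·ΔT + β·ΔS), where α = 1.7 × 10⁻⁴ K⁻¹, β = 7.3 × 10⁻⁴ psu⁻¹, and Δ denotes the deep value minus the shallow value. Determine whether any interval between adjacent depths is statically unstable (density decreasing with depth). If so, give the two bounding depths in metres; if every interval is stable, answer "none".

Evaluate Δρ/ρ₀ = −αΔT + βΔS across each adjacent pair:
  9–10 m: −αΔT+βΔS = −(1.7 × 10⁻⁴)(-3.9)+(7.3 × 10⁻⁴)(-0.50) = 3.0 × 10⁻⁴ → stable
  10–37 m: −αΔT+βΔS = −(1.7 × 10⁻⁴)(-2.6)+(7.3 × 10⁻⁴)(+0.05) = 4.8 × 10⁻⁴ → stable
  37–106 m: −αΔT+βΔS = −(1.7 × 10⁻⁴)(+4.5)+(7.3 × 10⁻⁴)(-0.25) = -9.5 × 10⁻⁴ → UNSTABLE
  106–220 m: −αΔT+βΔS = −(1.7 × 10⁻⁴)(+2.3)+(7.3 × 10⁻⁴)(+0.69) = 1.1 × 10⁻⁴ → stable
  220–255 m: −αΔT+βΔS = −(1.7 × 10⁻⁴)(-0.2)+(7.3 × 10⁻⁴)(+0.77) = 6.0 × 10⁻⁴ → stable
The 37–106 m interval has Δρ < 0: lighter water underlies denser water.

37–106 m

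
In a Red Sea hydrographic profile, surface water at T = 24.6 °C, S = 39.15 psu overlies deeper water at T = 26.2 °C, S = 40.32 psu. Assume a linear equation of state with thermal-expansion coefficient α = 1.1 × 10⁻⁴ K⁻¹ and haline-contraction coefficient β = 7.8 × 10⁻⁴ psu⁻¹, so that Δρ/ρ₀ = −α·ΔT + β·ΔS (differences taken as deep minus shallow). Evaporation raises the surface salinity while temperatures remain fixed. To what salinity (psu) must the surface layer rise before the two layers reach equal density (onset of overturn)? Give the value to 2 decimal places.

40.09 psu

Neutral buoyancy requires −α(T_deep − T_surf) + β(S_deep − S_surf′) = 0.
S_surf′ = S_deep − (α/β)·ΔT = 40.32 − (1.1 × 10⁻⁴/7.8 × 10⁻⁴)·(+1.6) = 40.0944 psu.
Increase required: 40.0944 − 39.15 = 0.9444 psu.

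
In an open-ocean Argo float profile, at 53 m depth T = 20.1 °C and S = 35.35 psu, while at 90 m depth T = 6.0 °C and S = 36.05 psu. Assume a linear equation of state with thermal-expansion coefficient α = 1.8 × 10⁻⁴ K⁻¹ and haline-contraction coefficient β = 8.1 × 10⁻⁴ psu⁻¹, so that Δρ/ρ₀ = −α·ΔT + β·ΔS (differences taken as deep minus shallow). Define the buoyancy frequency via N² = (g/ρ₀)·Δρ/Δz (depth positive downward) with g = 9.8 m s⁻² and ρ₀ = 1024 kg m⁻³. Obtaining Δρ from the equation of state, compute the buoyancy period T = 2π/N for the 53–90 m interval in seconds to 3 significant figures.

ΔT = -14.1 K, ΔS = +0.70 psu (deep − shallow).
Δρ/ρ₀ = −αΔT + βΔS = 2.538 × 10⁻³ + 5.67 × 10⁻⁴ = 3.105 × 10⁻³, so Δρ ≈ 3.180 kg m⁻³.
N² = (g/ρ₀)·Δρ/Δz = g·(Δρ/ρ₀)/Δz = 9.8 × 3.105 × 10⁻³ / 37 = 8.2241 × 10⁻⁴ s⁻².
N = √(8.2241 × 10⁻⁴) = 0.028678 rad s⁻¹ → T = 2π/N = 219.09 s ≈ 219 s.

219 s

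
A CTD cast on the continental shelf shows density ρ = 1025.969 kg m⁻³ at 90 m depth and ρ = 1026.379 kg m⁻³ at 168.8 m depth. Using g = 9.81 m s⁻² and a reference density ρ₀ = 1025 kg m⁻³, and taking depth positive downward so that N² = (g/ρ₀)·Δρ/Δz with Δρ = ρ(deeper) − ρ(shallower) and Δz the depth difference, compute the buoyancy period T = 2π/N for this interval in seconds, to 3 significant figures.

890 s

Δρ = 1026.379 − 1025.969 = 0.410 kg m⁻³ over Δz = 168.8 − 90 = 78.8 m.
N² = (9.81/1025) × (0.410/78.8) = 4.9797 × 10⁻⁵ s⁻².
N = √(4.9797 × 10⁻⁵) = 7.0567 × 10⁻³ rad s⁻¹, so T = 2π/N = 890.39 s ≈ 890 s.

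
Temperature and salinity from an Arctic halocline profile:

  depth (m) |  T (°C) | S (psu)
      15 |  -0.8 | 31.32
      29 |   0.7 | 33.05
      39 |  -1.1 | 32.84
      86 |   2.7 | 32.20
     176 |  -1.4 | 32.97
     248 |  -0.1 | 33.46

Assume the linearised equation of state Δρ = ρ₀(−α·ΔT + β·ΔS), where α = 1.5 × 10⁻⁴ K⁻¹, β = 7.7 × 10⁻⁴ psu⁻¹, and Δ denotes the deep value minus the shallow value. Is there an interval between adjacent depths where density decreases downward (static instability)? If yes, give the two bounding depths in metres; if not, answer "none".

Evaluate Δρ/ρ₀ = −αΔT + βΔS across each adjacent pair:
  15–29 m: −αΔT+βΔS = −(1.5 × 10⁻⁴)(+1.5)+(7.7 × 10⁻⁴)(+1.73) = 1.1 × 10⁻³ → stable
  29–39 m: −αΔT+βΔS = −(1.5 × 10⁻⁴)(-1.8)+(7.7 × 10⁻⁴)(-0.21) = 1.1 × 10⁻⁴ → stable
  39–86 m: −αΔT+βΔS = −(1.5 × 10⁻⁴)(+3.8)+(7.7 × 10⁻⁴)(-0.64) = -1.1 × 10⁻³ → UNSTABLE
  86–176 m: −αΔT+βΔS = −(1.5 × 10⁻⁴)(-4.1)+(7.7 × 10⁻⁴)(+0.77) = 1.2 × 10⁻³ → stable
  176–248 m: −αΔT+βΔS = −(1.5 × 10⁻⁴)(+1.3)+(7.7 × 10⁻⁴)(+0.49) = 1.8 × 10⁻⁴ → stable
The 39–86 m interval has Δρ < 0: lighter water underlies denser water.

39–86 m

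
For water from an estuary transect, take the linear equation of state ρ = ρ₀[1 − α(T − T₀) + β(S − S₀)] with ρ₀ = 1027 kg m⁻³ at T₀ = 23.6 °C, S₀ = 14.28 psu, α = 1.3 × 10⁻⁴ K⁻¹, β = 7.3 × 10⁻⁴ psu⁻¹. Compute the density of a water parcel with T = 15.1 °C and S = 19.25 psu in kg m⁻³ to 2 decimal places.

1031.86 kg m⁻³

T − T₀ = -8.5 K, S − S₀ = +4.97 psu.
Bracket = 1 − α·(-8.5) + β·(+4.97) = 1 + (4.7331 × 10⁻³) = 1.0047331.
ρ = 1027 × 1.0047331 = 1031.86 kg m⁻³.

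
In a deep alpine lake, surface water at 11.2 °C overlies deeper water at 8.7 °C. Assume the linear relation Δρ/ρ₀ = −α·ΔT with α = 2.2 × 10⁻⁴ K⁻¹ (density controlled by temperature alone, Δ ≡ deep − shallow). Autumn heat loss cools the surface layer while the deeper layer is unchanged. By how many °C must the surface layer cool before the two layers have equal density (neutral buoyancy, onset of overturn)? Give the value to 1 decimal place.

With temperature the only control, equal density requires T_surf′ = T_deep.
T_surf′ = 8.7 °C.
Cooling required: 11.2 − 8.7 = 2.5 °C.

2.5 °C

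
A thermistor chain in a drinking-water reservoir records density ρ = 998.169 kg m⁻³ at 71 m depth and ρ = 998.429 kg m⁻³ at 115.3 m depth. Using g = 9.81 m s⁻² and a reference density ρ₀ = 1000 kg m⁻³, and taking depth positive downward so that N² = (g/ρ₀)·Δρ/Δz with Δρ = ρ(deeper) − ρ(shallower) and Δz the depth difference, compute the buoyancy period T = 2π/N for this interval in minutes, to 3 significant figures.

Δρ = 998.429 − 998.169 = 0.260 kg m⁻³ over Δz = 115.3 − 71 = 44.3 m.
N² = (9.81/1000) × (0.260/44.3) = 5.7576 × 10⁻⁵ s⁻².
N = √(5.7576 × 10⁻⁵) = 7.5879 × 10⁻³ rad s⁻¹, so T = 2π/N = 828.05 s = 13.801 min ≈ 13.8 min.

13.8 min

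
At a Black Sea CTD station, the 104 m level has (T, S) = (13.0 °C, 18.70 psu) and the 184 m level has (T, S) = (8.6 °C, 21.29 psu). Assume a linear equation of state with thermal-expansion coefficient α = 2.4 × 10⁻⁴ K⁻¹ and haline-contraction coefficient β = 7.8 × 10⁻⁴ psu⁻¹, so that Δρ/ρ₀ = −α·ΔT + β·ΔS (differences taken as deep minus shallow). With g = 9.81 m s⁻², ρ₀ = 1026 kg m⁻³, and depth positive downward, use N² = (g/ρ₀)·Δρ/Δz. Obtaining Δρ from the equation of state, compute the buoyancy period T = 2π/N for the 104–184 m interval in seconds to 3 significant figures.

ΔT = -4.4 K, ΔS = +2.59 psu (deep − shallow).
Δρ/ρ₀ = −αΔT + βΔS = 1.056 × 10⁻³ + 2.0202 × 10⁻³ = 3.0762 × 10⁻³, so Δρ ≈ 3.156 kg m⁻³.
N² = (g/ρ₀)·Δρ/Δz = g·(Δρ/ρ₀)/Δz = 9.81 × 3.0762 × 10⁻³ / 80 = 3.7722 × 10⁻⁴ s⁻².
N = √(3.7722 × 10⁻⁴) = 0.019422 rad s⁻¹ → T = 2π/N = 323.51 s ≈ 324 s.

324 s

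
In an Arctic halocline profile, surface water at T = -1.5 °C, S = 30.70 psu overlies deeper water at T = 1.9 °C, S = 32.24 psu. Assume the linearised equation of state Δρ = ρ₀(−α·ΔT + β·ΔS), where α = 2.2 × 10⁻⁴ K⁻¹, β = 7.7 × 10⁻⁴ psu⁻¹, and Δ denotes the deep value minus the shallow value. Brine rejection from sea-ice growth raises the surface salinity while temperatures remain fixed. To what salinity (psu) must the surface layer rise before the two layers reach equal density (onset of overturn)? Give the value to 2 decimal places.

31.27 psu

Neutral buoyancy requires −α(T_deep − T_surf) + β(S_deep − S_surf′) = 0.
S_surf′ = S_deep − (α/β)·ΔT = 32.24 − (2.2 × 10⁻⁴/7.7 × 10⁻⁴)·(+3.4) = 31.2686 psu.
Increase required: 31.2686 − 30.70 = 0.5686 psu.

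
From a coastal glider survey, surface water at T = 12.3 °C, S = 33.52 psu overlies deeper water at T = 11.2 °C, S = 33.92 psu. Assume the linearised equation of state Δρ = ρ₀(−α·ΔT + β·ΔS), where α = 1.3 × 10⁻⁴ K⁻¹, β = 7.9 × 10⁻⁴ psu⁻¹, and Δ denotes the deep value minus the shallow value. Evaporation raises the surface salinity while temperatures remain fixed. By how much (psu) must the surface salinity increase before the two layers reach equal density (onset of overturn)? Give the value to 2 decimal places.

Neutral buoyancy requires −α(T_deep − T_surf) + β(S_deep − S_surf′) = 0.
S_surf′ = S_deep − (α/β)·ΔT = 33.92 − (1.3 × 10⁻⁴/7.9 × 10⁻⁴)·(-1.1) = 34.1010 psu.
Increase required: 34.1010 − 33.52 = 0.5810 psu.

0.58 psu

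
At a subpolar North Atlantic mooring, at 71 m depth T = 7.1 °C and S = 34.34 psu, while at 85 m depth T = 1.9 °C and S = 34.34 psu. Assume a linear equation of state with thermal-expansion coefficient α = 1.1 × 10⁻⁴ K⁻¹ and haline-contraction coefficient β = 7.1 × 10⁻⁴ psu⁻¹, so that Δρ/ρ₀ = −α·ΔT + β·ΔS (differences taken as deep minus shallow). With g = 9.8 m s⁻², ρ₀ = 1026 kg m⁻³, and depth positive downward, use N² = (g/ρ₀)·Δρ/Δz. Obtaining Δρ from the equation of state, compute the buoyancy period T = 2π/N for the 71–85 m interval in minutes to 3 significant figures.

ΔT = -5.2 K, ΔS = +0.00 psu (deep − shallow).
Δρ/ρ₀ = −αΔT + βΔS = 5.72 × 10⁻⁴ + 0 = 5.72 × 10⁻⁴, so Δρ ≈ 0.5869 kg m⁻³.
N² = (g/ρ₀)·Δρ/Δz = g·(Δρ/ρ₀)/Δz = 9.8 × 5.72 × 10⁻⁴ / 14 = 4.0040 × 10⁻⁴ s⁻².
N = √(4.0040 × 10⁻⁴) = 0.020010 rad s⁻¹ → T = 2π/N = 314.00 s = 5.2333 min ≈ 5.23 min.

5.23 min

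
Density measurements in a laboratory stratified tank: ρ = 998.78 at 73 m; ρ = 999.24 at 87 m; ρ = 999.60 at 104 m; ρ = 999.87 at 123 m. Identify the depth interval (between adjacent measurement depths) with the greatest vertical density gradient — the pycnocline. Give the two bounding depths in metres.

73–87 m

Compute the density gradient over each adjacent pair:
  73–87 m: Δρ/Δz = 0.46/14 = 0.033 kg m⁻⁴
  87–104 m: Δρ/Δz = 0.36/17 = 0.021 kg m⁻⁴
  104–123 m: Δρ/Δz = 0.27/19 = 0.014 kg m⁻⁴
The largest gradient is in the 73–87 m interval — the pycnocline.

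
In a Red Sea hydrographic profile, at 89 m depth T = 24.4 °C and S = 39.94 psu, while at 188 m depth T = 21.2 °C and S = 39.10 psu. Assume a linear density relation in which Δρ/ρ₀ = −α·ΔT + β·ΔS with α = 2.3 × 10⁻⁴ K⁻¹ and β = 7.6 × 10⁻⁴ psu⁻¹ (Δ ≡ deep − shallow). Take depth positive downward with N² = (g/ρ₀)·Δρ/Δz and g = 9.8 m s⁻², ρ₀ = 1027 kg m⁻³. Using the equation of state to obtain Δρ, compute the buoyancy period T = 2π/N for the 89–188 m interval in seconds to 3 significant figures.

ΔT = -3.2 K, ΔS = -0.84 psu (deep − shallow).
Δρ/ρ₀ = −αΔT + βΔS = 7.36 × 10⁻⁴ − 6.384 × 10⁻⁴ = 9.76 × 10⁻⁵, so Δρ ≈ 0.1002 kg m⁻³.
N² = (g/ρ₀)·Δρ/Δz = g·(Δρ/ρ₀)/Δz = 9.8 × 9.76 × 10⁻⁵ / 99 = 9.6614 × 10⁻⁶ s⁻².
N = √(9.6614 × 10⁻⁶) = 3.1083 × 10⁻³ rad s⁻¹ → T = 2π/N = 2.0214 × 10³ s ≈ 2.02 × 10³ s.

2.02 × 10³ s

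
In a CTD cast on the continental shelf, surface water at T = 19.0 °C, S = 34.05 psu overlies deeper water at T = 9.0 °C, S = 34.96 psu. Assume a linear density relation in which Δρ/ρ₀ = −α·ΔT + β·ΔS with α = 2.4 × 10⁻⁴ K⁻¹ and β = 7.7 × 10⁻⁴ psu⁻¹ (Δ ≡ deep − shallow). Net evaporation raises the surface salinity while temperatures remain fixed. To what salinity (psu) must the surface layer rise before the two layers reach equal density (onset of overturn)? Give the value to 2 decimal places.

Neutral buoyancy requires −α(T_deep − T_surf) + β(S_deep − S_surf′) = 0.
S_surf′ = S_deep − (α/β)·ΔT = 34.96 − (2.4 × 10⁻⁴/7.7 × 10⁻⁴)·(-10.0) = 38.0769 psu.
Increase required: 38.0769 − 34.05 = 4.0269 psu.

38.08 psu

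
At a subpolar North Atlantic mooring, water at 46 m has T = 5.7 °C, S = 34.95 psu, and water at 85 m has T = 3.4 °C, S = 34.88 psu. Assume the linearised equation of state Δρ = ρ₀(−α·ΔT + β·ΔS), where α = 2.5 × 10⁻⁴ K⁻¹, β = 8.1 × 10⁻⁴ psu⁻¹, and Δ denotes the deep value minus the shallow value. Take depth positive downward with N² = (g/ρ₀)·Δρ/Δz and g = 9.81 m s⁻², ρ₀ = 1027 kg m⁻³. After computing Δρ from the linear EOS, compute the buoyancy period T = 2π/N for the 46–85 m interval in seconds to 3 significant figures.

ΔT = -2.3 K, ΔS = -0.07 psu (deep − shallow).
Δρ/ρ₀ = −αΔT + βΔS = 5.75 × 10⁻⁴ − 5.67 × 10⁻⁵ = 5.183 × 10⁻⁴, so Δρ ≈ 0.5323 kg m⁻³.
N² = (g/ρ₀)·Δρ/Δz = g·(Δρ/ρ₀)/Δz = 9.81 × 5.183 × 10⁻⁴ / 39 = 1.3037 × 10⁻⁴ s⁻².
N = √(1.3037 × 10⁻⁴) = 0.011418 rad s⁻¹ → T = 2π/N = 550.29 s ≈ 550 s.

550 s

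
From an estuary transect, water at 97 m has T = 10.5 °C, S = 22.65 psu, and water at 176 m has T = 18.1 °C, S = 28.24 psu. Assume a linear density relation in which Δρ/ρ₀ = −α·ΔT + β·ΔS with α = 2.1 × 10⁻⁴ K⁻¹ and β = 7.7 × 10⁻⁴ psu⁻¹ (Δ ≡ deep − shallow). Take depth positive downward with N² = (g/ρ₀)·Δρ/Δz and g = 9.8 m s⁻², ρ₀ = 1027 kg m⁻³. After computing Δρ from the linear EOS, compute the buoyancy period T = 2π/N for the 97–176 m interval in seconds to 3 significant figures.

ΔT = +7.6 K, ΔS = +5.59 psu (deep − shallow).
Δρ/ρ₀ = −αΔT + βΔS = -1.596 × 10⁻³ + 4.3043 × 10⁻³ = 2.7083 × 10⁻³, so Δρ ≈ 2.781 kg m⁻³.
N² = (g/ρ₀)·Δρ/Δz = g·(Δρ/ρ₀)/Δz = 9.8 × 2.7083 × 10⁻³ / 79 = 3.3597 × 10⁻⁴ s⁻².
N = √(3.3597 × 10⁻⁴) = 0.018329 rad s⁻¹ → T = 2π/N = 342.80 s ≈ 343 s.

343 s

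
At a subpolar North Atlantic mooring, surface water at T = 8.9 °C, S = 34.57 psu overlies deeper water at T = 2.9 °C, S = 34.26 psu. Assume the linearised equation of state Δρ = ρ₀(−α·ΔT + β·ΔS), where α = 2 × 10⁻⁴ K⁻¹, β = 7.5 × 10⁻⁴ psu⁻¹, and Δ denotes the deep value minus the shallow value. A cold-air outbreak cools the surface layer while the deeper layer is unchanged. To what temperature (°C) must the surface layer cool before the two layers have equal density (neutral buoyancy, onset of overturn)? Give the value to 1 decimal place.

4.1 °C

Neutral buoyancy requires Δρ = 0, i.e. −α(T_deep − T_surf′) + β(S_deep − S_surf) = 0.
T_surf′ = T_deep − (β/α)·ΔS = 2.9 − (7.5 × 10⁻⁴/2 × 10⁻⁴)·(-0.31) = 4.062 °C.
Cooling required: 8.9 − (4.062) = 4.838 °C.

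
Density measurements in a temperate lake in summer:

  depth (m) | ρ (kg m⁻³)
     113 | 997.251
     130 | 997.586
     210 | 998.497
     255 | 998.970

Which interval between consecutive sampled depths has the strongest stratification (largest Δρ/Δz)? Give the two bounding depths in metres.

Compute the density gradient over each adjacent pair:
  113–130 m: Δρ/Δz = 0.335/17 = 0.020 kg m⁻⁴
  130–210 m: Δρ/Δz = 0.911/80 = 0.011 kg m⁻⁴
  210–255 m: Δρ/Δz = 0.473/45 = 0.011 kg m⁻⁴
The largest gradient is in the 113–130 m interval — the pycnocline.

113–130 m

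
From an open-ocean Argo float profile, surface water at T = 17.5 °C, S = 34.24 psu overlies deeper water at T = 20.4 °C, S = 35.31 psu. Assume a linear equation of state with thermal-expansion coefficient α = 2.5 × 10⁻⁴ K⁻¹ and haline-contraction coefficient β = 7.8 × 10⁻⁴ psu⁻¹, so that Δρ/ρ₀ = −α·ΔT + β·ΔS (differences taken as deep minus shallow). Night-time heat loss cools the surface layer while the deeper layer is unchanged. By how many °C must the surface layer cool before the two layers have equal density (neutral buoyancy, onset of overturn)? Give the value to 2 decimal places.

Neutral buoyancy requires Δρ = 0, i.e. −α(T_deep − T_surf′) + β(S_deep − S_surf) = 0.
T_surf′ = T_deep − (β/α)·ΔS = 20.4 − (7.8 × 10⁻⁴/2.5 × 10⁻⁴)·(+1.07) = 17.0616 °C.
Cooling required: 17.5 − (17.0616) = 0.4384 °C.

0.44 °C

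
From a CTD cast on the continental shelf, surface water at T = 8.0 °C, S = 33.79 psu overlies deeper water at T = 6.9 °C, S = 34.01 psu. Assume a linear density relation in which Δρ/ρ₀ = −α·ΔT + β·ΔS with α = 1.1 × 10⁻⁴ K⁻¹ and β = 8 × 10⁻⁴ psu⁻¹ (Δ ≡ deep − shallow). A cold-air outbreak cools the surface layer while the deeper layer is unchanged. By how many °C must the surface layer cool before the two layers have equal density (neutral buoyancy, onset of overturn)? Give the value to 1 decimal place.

Neutral buoyancy requires Δρ = 0, i.e. −α(T_deep − T_surf′) + β(S_deep − S_surf) = 0.
T_surf′ = T_deep − (β/α)·ΔS = 6.9 − (8 × 10⁻⁴/1.1 × 10⁻⁴)·(+0.22) = 5.300 °C.
Cooling required: 8.0 − (5.300) = 2.700 °C.

2.7 °C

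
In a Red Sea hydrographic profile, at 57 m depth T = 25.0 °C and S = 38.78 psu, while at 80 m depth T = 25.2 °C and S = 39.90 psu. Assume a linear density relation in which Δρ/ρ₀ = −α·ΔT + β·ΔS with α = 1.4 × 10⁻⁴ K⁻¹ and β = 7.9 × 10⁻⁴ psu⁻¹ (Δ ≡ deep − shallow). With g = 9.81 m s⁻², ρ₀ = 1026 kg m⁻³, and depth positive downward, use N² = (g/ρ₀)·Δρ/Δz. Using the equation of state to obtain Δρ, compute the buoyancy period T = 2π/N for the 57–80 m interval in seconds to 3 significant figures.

ΔT = +0.2 K, ΔS = +1.12 psu (deep − shallow).
Δρ/ρ₀ = −αΔT + βΔS = -2.80 × 10⁻⁵ + 8.848 × 10⁻⁴ = 8.568 × 10⁻⁴, so Δρ ≈ 0.8791 kg m⁻³.
N² = (g/ρ₀)·Δρ/Δz = g·(Δρ/ρ₀)/Δz = 9.81 × 8.568 × 10⁻⁴ / 23 = 3.6544 × 10⁻⁴ s⁻².
N = √(3.6544 × 10⁻⁴) = 0.019116 rad s⁻¹ → T = 2π/N = 328.69 s ≈ 329 s.

329 s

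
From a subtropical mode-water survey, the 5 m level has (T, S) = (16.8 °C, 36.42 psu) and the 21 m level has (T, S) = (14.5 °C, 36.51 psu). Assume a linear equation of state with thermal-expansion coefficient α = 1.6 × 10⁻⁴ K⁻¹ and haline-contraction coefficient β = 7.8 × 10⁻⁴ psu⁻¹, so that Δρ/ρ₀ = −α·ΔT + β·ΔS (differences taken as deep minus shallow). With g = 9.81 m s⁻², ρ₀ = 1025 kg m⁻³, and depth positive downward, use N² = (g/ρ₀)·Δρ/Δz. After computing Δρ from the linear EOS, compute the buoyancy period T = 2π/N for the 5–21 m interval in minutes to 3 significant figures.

6.39 min

ΔT = -2.3 K, ΔS = +0.09 psu (deep − shallow).
Δρ/ρ₀ = −αΔT + βΔS = 3.68 × 10⁻⁴ + 7.02 × 10⁻⁵ = 4.382 × 10⁻⁴, so Δρ ≈ 0.4492 kg m⁻³.
N² = (g/ρ₀)·Δρ/Δz = g·(Δρ/ρ₀)/Δz = 9.81 × 4.382 × 10⁻⁴ / 16 = 2.6867 × 10⁻⁴ s⁻².
N = √(2.6867 × 10⁻⁴) = 0.016391 rad s⁻¹ → T = 2π/N = 383.33 s = 6.3888 min ≈ 6.39 min.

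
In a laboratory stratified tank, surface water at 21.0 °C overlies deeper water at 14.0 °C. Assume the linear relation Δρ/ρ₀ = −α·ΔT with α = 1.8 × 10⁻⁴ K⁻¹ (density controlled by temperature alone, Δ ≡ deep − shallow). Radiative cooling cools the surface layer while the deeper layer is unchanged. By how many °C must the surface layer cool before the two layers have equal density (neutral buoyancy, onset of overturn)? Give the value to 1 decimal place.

7.0 °C

With temperature the only control, equal density requires T_surf′ = T_deep.
T_surf′ = 14.0 °C.
Cooling required: 21.0 − 14.0 = 7.0 °C.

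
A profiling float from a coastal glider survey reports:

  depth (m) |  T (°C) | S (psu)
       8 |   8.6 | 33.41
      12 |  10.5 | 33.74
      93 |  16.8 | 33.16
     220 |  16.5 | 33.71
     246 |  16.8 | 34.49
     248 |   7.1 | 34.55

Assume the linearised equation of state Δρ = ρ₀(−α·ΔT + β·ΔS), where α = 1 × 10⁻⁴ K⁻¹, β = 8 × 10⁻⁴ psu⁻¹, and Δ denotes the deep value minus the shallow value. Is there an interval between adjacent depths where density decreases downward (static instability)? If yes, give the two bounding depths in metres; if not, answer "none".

Evaluate Δρ/ρ₀ = −αΔT + βΔS across each adjacent pair:
  8–12 m: −αΔT+βΔS = −(1 × 10⁻⁴)(+1.9)+(8 × 10⁻⁴)(+0.33) = 7.4 × 10⁻⁵ → stable
  12–93 m: −αΔT+βΔS = −(1 × 10⁻⁴)(+6.3)+(8 × 10⁻⁴)(-0.58) = -1.1 × 10⁻³ → UNSTABLE
  93–220 m: −αΔT+βΔS = −(1 × 10⁻⁴)(-0.3)+(8 × 10⁻⁴)(+0.55) = 4.7 × 10⁻⁴ → stable
  220–246 m: −αΔT+βΔS = −(1 × 10⁻⁴)(+0.3)+(8 × 10⁻⁴)(+0.78) = 5.9 × 10⁻⁴ → stable
  246–248 m: −αΔT+βΔS = −(1 × 10⁻⁴)(-9.7)+(8 × 10⁻⁴)(+0.06) = 1.0 × 10⁻³ → stable
The 12–93 m interval has Δρ < 0: lighter water underlies denser water.

12–93 m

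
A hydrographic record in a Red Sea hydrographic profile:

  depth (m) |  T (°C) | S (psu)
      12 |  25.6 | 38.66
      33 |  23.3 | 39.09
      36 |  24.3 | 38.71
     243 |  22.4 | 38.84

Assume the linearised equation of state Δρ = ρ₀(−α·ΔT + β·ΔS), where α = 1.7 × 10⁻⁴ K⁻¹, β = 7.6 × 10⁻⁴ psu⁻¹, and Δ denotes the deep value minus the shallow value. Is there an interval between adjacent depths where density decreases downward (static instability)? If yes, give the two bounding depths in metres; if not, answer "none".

Evaluate Δρ/ρ₀ = −αΔT + βΔS across each adjacent pair:
  12–33 m: −αΔT+βΔS = −(1.7 × 10⁻⁴)(-2.3)+(7.6 × 10⁻⁴)(+0.43) = 7.2 × 10⁻⁴ → stable
  33–36 m: −αΔT+βΔS = −(1.7 × 10⁻⁴)(+1.0)+(7.6 × 10⁻⁴)(-0.38) = -4.6 × 10⁻⁴ → UNSTABLE
  36–243 m: −αΔT+βΔS = −(1.7 × 10⁻⁴)(-1.9)+(7.6 × 10⁻⁴)(+0.13) = 4.2 × 10⁻⁴ → stable
The 33–36 m interval has Δρ < 0: lighter water underlies denser water.

33–36 m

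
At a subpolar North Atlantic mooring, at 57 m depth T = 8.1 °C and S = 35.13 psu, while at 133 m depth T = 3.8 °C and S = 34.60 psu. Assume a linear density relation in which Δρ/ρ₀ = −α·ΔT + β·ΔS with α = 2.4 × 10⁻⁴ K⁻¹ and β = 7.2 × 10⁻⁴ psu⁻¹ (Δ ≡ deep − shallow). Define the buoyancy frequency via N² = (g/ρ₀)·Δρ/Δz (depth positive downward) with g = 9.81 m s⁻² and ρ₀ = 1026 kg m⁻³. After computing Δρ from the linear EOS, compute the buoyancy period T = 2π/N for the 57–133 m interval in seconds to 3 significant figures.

ΔT = -4.3 K, ΔS = -0.53 psu (deep − shallow).
Δρ/ρ₀ = −αΔT + βΔS = 1.032 × 10⁻³ − 3.816 × 10⁻⁴ = 6.504 × 10⁻⁴, so Δρ ≈ 0.6673 kg m⁻³.
N² = (g/ρ₀)·Δρ/Δz = g·(Δρ/ρ₀)/Δz = 9.81 × 6.504 × 10⁻⁴ / 76 = 8.3953 × 10⁻⁵ s⁻².
N = √(8.3953 × 10⁻⁵) = 9.1626 × 10⁻³ rad s⁻¹ → T = 2π/N = 685.74 s ≈ 686 s.

686 s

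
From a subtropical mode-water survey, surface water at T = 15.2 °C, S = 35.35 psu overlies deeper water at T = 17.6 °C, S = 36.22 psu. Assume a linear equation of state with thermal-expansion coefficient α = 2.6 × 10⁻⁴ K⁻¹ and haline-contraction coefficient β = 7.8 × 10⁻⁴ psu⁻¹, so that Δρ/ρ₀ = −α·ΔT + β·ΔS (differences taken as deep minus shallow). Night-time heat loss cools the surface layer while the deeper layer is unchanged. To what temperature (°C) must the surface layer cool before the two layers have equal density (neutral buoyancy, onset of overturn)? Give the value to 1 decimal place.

15.0 °C

Neutral buoyancy requires Δρ = 0, i.e. −α(T_deep − T_surf′) + β(S_deep − S_surf) = 0.
T_surf′ = T_deep − (β/α)·ΔS = 17.6 − (7.8 × 10⁻⁴/2.6 × 10⁻⁴)·(+0.87) = 14.990 °C.
Cooling required: 15.2 − (14.990) = 0.210 °C.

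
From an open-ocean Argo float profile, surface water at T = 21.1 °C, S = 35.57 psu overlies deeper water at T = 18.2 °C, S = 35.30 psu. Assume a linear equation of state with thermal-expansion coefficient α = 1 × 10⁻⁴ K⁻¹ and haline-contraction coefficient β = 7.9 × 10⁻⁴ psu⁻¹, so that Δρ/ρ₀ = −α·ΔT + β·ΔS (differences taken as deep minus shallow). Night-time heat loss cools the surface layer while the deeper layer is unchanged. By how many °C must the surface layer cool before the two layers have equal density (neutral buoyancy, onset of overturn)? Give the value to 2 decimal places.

Neutral buoyancy requires Δρ = 0, i.e. −α(T_deep − T_surf′) + β(S_deep − S_surf) = 0.
T_surf′ = T_deep − (β/α)·ΔS = 18.2 − (7.9 × 10⁻⁴/1 × 10⁻⁴)·(-0.27) = 20.3330 °C.
Cooling required: 21.1 − (20.3330) = 0.7670 °C.

0.77 °C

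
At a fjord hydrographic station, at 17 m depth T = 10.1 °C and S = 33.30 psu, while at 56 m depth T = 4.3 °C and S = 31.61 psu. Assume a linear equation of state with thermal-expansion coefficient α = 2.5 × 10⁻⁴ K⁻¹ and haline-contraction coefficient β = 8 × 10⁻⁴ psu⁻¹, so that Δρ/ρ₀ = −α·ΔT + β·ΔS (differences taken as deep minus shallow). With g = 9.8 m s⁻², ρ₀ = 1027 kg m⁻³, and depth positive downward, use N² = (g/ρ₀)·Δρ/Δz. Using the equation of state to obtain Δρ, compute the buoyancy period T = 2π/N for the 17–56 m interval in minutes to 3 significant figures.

ΔT = -5.8 K, ΔS = -1.69 psu (deep − shallow).
Δρ/ρ₀ = −αΔT + βΔS = 1.45 × 10⁻³ − 1.352 × 10⁻³ = 9.80 × 10⁻⁵, so Δρ ≈ 0.1006 kg m⁻³.
N² = (g/ρ₀)·Δρ/Δz = g·(Δρ/ρ₀)/Δz = 9.8 × 9.80 × 10⁻⁵ / 39 = 2.4626 × 10⁻⁵ s⁻².
N = √(2.4626 × 10⁻⁵) = 4.9625 × 10⁻³ rad s⁻¹ → T = 2π/N = 1.2661 × 10³ s = 21.102 min ≈ 21.1 min.

21.1 min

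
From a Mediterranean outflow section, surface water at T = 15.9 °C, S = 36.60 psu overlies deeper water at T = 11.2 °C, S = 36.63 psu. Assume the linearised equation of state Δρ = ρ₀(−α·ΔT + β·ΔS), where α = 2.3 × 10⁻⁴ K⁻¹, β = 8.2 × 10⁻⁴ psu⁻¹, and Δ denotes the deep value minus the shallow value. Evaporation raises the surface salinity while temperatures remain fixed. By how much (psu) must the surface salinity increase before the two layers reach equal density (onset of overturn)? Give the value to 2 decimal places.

Neutral buoyancy requires −α(T_deep − T_surf) + β(S_deep − S_surf′) = 0.
S_surf′ = S_deep − (α/β)·ΔT = 36.63 − (2.3 × 10⁻⁴/8.2 × 10⁻⁴)·(-4.7) = 37.9483 psu.
Increase required: 37.9483 − 36.60 = 1.3483 psu.

1.35 psu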